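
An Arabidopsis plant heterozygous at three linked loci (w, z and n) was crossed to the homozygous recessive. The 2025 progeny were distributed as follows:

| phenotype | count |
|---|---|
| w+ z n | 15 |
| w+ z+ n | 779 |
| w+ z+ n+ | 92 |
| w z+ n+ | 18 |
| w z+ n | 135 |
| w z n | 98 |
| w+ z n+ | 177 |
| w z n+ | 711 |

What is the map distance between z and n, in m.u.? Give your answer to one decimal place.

The two most frequent reciprocal classes, w z n+ and w+ z+ n, are the parental types, so the F1 was w z n+ / w+ z+ n.
The two rarest classes, w z+ n+ and w+ z n, are the double crossovers. Comparing them with the parentals, only the z allele has switched, so z is the middle locus and the order is n – z – w.
Crossovers in the n–z interval produce the single-crossover classes w z n and w+ z+ n+ (98 + 92 = 190) plus the double crossovers (33).
RF(n–z) = (190 + 33) / 2025 = 223/2025 = 0.1101 → 11.0 m.u.

11.0 m.u.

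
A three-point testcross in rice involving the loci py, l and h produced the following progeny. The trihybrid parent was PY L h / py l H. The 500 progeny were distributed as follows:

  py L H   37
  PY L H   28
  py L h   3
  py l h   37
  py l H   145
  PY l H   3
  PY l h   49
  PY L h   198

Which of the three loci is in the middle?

py

The two rarest classes, py L h and PY l H, are the double crossovers. Comparing them with the parentals, only the py allele has switched, so py is the middle locus and the order is h – py – l.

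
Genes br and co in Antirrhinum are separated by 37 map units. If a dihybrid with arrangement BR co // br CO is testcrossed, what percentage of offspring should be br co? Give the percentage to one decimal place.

A map distance of 37 map units corresponds to a recombination frequency of 0.370.
The F1 is BR co / br CO, so br co is a recombinant gamete class with expected frequency r/2 = 0.370/2 = 0.1850.
That is 0.1850 = 18.5% of the progeny.

18.5%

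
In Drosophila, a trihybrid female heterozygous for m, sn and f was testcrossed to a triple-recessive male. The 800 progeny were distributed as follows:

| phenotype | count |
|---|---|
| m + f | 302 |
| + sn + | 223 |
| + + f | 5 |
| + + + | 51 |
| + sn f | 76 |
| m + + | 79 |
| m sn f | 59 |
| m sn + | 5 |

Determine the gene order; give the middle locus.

m

The two most frequent reciprocal classes, + sn + and m + f, are the parental types, so the F1 was + sn + / m + f.
The two rarest classes, m sn + and + + f, are the double crossovers. Comparing them with the parentals, only the m allele has switched, so m is the middle locus and the order is f – m – sn.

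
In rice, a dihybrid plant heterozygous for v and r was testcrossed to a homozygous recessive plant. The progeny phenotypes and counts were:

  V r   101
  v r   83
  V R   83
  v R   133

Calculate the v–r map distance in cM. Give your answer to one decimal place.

The two most frequent classes, V r (101) and v R (133), are the parental types, so the F1 was V r / v R.
The recombinant classes are V R and v r: 83 + 83 = 166.
Recombination frequency = 166/400 = 0.4150 ≈ 41.5%, i.e. 41.5 cM.

41.5 cM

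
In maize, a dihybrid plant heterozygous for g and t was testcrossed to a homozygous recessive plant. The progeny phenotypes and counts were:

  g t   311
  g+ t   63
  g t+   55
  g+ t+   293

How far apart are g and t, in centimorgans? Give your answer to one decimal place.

The two most frequent classes, g+ t+ (293) and g t (311), are the parental types, so the F1 was g+ t+ / g t.
The recombinant classes are g+ t and g t+: 63 + 55 = 118.
Recombination frequency = 118/722 = 0.1634 ≈ 16.3%, i.e. 16.3 centimorgans.

16.3 centimorgans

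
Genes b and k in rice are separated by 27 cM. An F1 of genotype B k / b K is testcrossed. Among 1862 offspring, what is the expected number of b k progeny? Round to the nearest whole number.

A map distance of 27 cM corresponds to a recombination frequency of 0.270.
The F1 is B k / b K, so b k is a recombinant gamete class with expected frequency r/2 = 0.270/2 = 0.1350.
Expected number = 0.1350 × 1862 = 251.37 ≈ 251.

251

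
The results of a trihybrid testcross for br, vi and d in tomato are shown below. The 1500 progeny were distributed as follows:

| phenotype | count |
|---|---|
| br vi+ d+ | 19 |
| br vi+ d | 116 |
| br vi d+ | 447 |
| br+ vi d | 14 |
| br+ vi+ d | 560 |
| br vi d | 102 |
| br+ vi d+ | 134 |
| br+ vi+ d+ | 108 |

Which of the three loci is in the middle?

The two most frequent reciprocal classes, br vi d+ and br+ vi+ d, are the parental types, so the F1 was br vi d+ / br+ vi+ d.
The two rarest classes, br vi+ d+ and br+ vi d, are the double crossovers. Comparing them with the parentals, only the vi allele has switched, so vi is the middle locus and the order is d – vi – br.

vi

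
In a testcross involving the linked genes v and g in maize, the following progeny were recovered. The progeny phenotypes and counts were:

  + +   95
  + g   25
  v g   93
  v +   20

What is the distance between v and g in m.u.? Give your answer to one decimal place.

19.3 m.u.

The two most frequent classes, + + (95) and v g (93), are the parental types, so the F1 was + + / v g.
The recombinant classes are + g and v +: 25 + 20 = 45.
Recombination frequency = 45/233 = 0.1931 ≈ 19.3%, i.e. 19.3 m.u.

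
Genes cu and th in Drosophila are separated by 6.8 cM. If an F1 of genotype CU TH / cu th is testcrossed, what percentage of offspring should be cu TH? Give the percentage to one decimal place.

3.4%

A map distance of 6.8 cM corresponds to a recombination frequency of 0.068.
The F1 is CU TH / cu th, so cu TH is a recombinant gamete class with expected frequency r/2 = 0.068/2 = 0.0340.
That is 0.0340 = 3.4% of the progeny.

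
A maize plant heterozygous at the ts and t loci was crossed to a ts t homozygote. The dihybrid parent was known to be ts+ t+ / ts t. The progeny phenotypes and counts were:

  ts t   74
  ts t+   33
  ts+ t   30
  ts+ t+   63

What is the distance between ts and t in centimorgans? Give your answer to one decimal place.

The recombinant classes are ts+ t and ts t+: 30 + 33 = 63.
Recombination frequency = 63/200 = 0.3150 ≈ 31.5%, i.e. 31.5 centimorgans.

31.5 centimorgans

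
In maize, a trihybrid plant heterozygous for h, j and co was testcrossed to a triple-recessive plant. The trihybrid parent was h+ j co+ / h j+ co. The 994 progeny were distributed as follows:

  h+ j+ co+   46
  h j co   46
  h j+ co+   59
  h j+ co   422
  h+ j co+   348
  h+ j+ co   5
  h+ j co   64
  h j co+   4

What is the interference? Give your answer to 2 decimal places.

The two rarest classes, h j co+ and h+ j+ co, are the double crossovers. Comparing them with the parentals, only the h allele has switched, so h is the middle locus and the order is j – h – co.
j–h: (92 + 9)/994 = 0.1016; h–co: (123 + 9)/994 = 0.1328.
Expected DCO frequency = 0.1016 × 0.1328 ≈ 0.01349; observed = 9/994 ≈ 0.00905.
Coefficient of coincidence = 0.00905/0.01349 ≈ 0.67; interference = 1 − 0.67 = 0.33.

0.33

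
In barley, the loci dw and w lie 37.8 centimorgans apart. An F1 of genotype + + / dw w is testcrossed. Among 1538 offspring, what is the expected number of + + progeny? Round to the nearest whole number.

A map distance of 37.8 centimorgans corresponds to a recombination frequency of 0.378.
The F1 is + + / dw w, so + + is a parental gamete class with expected frequency (1 − r)/2 = 0.622/2 = 0.3110.
Expected number = 0.3110 × 1538 = 478.32 ≈ 478.

478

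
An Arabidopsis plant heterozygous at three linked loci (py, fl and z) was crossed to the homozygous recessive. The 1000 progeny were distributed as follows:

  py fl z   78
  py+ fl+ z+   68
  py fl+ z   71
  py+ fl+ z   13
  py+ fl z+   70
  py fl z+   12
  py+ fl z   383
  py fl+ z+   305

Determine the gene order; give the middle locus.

fl

The two most frequent reciprocal classes, py+ fl z and py fl+ z+, are the parental types, so the F1 was py+ fl z / py fl+ z+.
The two rarest classes, py+ fl+ z and py fl z+, are the double crossovers. Comparing them with the parentals, only the fl allele has switched, so fl is the middle locus and the order is py – fl – z.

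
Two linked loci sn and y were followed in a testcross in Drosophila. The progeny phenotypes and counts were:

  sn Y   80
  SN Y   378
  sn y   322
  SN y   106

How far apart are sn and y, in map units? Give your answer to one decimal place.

21.0 map units

The two most frequent classes, SN Y (378) and sn y (322), are the parental types, so the F1 was SN Y / sn y.
The recombinant classes are SN y and sn Y: 106 + 80 = 186.
Recombination frequency = 186/886 = 0.2099 ≈ 21.0%, i.e. 21.0 map units.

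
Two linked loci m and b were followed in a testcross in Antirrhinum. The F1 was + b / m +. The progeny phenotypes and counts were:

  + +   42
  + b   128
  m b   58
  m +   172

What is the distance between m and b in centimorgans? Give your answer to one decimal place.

The recombinant classes are + + and m b: 42 + 58 = 100.
Recombination frequency = 100/400 = 0.2500 ≈ 25.0%, i.e. 25.0 centimorgans.

25.0 centimorgans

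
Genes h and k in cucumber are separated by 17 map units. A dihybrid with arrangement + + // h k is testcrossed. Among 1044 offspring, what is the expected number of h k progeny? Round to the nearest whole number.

A map distance of 17 map units corresponds to a recombination frequency of 0.170.
The F1 is + + / h k, so h k is a parental gamete class with expected frequency (1 − r)/2 = 0.830/2 = 0.4150.
Expected number = 0.4150 × 1044 = 433.26 ≈ 433.

433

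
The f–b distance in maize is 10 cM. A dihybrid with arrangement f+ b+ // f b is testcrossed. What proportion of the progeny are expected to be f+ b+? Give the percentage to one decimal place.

A map distance of 10 cM corresponds to a recombination frequency of 0.100.
The F1 is f+ b+ / f b, so f+ b+ is a parental gamete class with expected frequency (1 − r)/2 = 0.900/2 = 0.4500.
That is 0.4500 = 45.0% of the progeny.

45.0%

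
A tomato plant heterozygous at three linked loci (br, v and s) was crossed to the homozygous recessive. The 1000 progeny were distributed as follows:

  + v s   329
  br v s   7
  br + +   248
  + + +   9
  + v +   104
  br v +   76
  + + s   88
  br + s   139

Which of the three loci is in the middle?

br

The two most frequent reciprocal classes, br + + and + v s, are the parental types, so the F1 was br + + / + v s.
The two rarest classes, + + + and br v s, are the double crossovers. Comparing them with the parentals, only the br allele has switched, so br is the middle locus and the order is v – br – s.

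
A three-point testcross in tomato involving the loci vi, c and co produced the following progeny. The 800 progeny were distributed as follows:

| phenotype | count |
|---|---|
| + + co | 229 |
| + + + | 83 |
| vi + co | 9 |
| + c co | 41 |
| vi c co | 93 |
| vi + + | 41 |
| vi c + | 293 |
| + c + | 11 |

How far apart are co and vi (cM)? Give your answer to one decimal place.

24.5 cM

The two most frequent reciprocal classes, vi c + and + + co, are the parental types, so the F1 was vi c + / + + co.
The two rarest classes, + c + and vi + co, are the double crossovers. Comparing them with the parentals, only the vi allele has switched, so vi is the middle locus and the order is co – vi – c.
Crossovers in the co–vi interval produce the single-crossover classes vi c co and + + + (93 + 83 = 176) plus the double crossovers (20).
RF(co–vi) = (176 + 20) / 800 = 196/800 = 0.2450 → 24.5 cM.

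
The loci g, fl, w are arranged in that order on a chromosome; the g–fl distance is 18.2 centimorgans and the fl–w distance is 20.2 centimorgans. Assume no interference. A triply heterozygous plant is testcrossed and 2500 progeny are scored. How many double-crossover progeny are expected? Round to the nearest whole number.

92

Map distances give recombination frequencies of 0.182 and 0.202 for the two intervals.
With no interference, expected double-crossover frequency = 0.182 × 0.202 = 0.03676.
Expected number = 0.03676 × 2500 = 91.91 ≈ 92.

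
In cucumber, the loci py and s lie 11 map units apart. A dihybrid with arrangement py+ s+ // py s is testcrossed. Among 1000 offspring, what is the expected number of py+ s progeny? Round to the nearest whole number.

A map distance of 11 map units corresponds to a recombination frequency of 0.110.
The F1 is py+ s+ / py s, so py+ s is a recombinant gamete class with expected frequency r/2 = 0.110/2 = 0.0550.
Expected number = 0.0550 × 1000 = 55.00 ≈ 55.

55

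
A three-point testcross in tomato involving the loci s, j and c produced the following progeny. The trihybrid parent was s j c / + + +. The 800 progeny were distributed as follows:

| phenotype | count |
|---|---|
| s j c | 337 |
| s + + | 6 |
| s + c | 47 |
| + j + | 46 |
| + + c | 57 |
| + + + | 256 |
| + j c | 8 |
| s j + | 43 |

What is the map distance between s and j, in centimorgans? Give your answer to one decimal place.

13.4 centimorgans

The two rarest classes, + j c and s + +, are the double crossovers. Comparing them with the parentals, only the s allele has switched, so s is the middle locus and the order is c – s – j.
Crossovers in the s–j interval produce the single-crossover classes s + c and + j + (47 + 46 = 93) plus the double crossovers (14).
RF(s–j) = (93 + 14) / 800 = 107/800 = 0.1338 → 13.4 centimorgans.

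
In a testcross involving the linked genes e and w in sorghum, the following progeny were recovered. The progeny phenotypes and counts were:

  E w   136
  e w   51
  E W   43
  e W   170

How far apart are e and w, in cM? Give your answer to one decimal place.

The two most frequent classes, E w (136) and e W (170), are the parental types, so the F1 was E w / e W.
The recombinant classes are E W and e w: 43 + 51 = 94.
Recombination frequency = 94/400 = 0.2350 ≈ 23.5%, i.e. 23.5 cM.

23.5 cM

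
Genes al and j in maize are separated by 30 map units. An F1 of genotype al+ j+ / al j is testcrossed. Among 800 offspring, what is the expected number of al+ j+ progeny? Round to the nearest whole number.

280

A map distance of 30 map units corresponds to a recombination frequency of 0.300.
The F1 is al+ j+ / al j, so al+ j+ is a parental gamete class with expected frequency (1 − r)/2 = 0.700/2 = 0.3500.
Expected number = 0.3500 × 800 = 280.00 ≈ 280.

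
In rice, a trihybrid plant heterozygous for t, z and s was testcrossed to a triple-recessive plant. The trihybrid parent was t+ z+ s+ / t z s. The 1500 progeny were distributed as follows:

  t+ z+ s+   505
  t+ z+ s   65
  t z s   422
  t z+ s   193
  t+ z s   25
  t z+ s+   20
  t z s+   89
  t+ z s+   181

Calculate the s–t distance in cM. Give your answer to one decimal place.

The two rarest classes, t z+ s+ and t+ z s, are the double crossovers. Comparing them with the parentals, only the t allele has switched, so t is the middle locus and the order is z – t – s.
Crossovers in the t–s interval produce the single-crossover classes t+ z+ s and t z s+ (65 + 89 = 154) plus the double crossovers (45).
RF(t–s) = (154 + 45) / 1500 = 199/1500 = 0.1327 → 13.3 cM.

13.3 cM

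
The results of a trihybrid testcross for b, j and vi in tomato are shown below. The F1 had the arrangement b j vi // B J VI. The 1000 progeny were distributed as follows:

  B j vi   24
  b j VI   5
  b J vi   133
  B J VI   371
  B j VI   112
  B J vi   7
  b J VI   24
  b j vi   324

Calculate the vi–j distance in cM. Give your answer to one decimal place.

25.7 cM

The two rarest classes, b j VI and B J vi, are the double crossovers. Comparing them with the parentals, only the vi allele has switched, so vi is the middle locus and the order is j – vi – b.
Crossovers in the j–vi interval produce the single-crossover classes b J vi and B j VI (133 + 112 = 245) plus the double crossovers (12).
RF(j–vi) = (245 + 12) / 1000 = 257/1000 = 0.2570 → 25.7 cM.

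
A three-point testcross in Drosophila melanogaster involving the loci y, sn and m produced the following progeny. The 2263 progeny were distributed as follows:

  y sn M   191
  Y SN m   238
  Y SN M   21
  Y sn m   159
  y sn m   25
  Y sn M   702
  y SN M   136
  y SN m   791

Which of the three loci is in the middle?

sn

The two most frequent reciprocal classes, Y sn M and y SN m, are the parental types, so the F1 was Y sn M / y SN m.
The two rarest classes, Y SN M and y sn m, are the double crossovers. Comparing them with the parentals, only the sn allele has switched, so sn is the middle locus and the order is y – sn – m.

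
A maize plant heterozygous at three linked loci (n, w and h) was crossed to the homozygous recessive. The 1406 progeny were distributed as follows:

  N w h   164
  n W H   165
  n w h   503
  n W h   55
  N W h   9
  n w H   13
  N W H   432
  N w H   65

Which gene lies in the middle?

The two most frequent reciprocal classes, N W H and n w h, are the parental types, so the F1 was N W H / n w h.
The two rarest classes, N W h and n w H, are the double crossovers. Comparing them with the parentals, only the h allele has switched, so h is the middle locus and the order is n – h – w.

h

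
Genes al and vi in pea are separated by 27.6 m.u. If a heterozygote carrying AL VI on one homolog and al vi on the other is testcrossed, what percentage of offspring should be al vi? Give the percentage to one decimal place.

A map distance of 27.6 m.u. corresponds to a recombination frequency of 0.276.
The F1 is AL VI / al vi, so al vi is a parental gamete class with expected frequency (1 − r)/2 = 0.724/2 = 0.3620.
That is 0.3620 = 36.2% of the progeny.

36.2%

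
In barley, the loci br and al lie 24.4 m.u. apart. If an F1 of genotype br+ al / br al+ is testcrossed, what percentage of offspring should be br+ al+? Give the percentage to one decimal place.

12.2%

A map distance of 24.4 m.u. corresponds to a recombination frequency of 0.244.
The F1 is br+ al / br al+, so br+ al+ is a recombinant gamete class with expected frequency r/2 = 0.244/2 = 0.1220.
That is 0.1220 = 12.2% of the progeny.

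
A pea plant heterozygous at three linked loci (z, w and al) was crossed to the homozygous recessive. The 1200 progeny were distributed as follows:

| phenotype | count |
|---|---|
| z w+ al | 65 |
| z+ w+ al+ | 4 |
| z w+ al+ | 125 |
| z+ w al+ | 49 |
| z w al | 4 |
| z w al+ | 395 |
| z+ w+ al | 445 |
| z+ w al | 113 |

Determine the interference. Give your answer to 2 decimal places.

0.68

The two most frequent reciprocal classes, z w al+ and z+ w+ al, are the parental types, so the F1 was z w al+ / z+ w+ al.
The two rarest classes, z w al and z+ w+ al+, are the double crossovers. Comparing them with the parentals, only the al allele has switched, so al is the middle locus and the order is z – al – w.
z–al: (114 + 8)/1200 = 0.1017; al–w: (238 + 8)/1200 = 0.2050.
Expected DCO frequency = 0.1017 × 0.2050 ≈ 0.02085; observed = 8/1200 ≈ 0.00667.
Coefficient of coincidence = 0.00667/0.02085 ≈ 0.32; interference = 1 − 0.32 = 0.68.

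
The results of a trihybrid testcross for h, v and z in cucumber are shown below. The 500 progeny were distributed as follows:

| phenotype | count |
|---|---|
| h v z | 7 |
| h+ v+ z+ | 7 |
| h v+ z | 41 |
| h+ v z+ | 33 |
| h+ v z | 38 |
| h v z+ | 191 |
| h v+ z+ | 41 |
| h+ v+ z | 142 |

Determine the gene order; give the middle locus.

The two most frequent reciprocal classes, h v z+ and h+ v+ z, are the parental types, so the F1 was h v z+ / h+ v+ z.
The two rarest classes, h v z and h+ v+ z+, are the double crossovers. Comparing them with the parentals, only the z allele has switched, so z is the middle locus and the order is h – z – v.

z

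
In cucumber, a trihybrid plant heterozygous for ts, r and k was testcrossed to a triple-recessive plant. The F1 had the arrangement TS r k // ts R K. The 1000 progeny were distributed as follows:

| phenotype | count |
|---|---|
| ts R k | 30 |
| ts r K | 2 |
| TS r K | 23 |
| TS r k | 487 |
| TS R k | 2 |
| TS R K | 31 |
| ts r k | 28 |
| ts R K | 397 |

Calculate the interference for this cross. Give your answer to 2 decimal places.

The two rarest classes, TS R k and ts r K, are the double crossovers. Comparing them with the parentals, only the r allele has switched, so r is the middle locus and the order is k – r – ts.
k–r: (53 + 4)/1000 = 0.0570; r–ts: (59 + 4)/1000 = 0.0630.
Expected DCO frequency = 0.0570 × 0.0630 ≈ 0.00359; observed = 4/1000 ≈ 0.00400.
Coefficient of coincidence = 0.00400/0.00359 ≈ 1.11; interference = 1 − 1.11 = -0.11.

-0.11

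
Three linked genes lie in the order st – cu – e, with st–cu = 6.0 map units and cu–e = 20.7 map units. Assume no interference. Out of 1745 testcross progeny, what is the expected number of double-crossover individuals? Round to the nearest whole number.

Map distances give recombination frequencies of 0.060 and 0.207 for the two intervals.
With no interference, expected double-crossover frequency = 0.060 × 0.207 = 0.01242.
Expected number = 0.01242 × 1745 = 21.67 ≈ 22.

22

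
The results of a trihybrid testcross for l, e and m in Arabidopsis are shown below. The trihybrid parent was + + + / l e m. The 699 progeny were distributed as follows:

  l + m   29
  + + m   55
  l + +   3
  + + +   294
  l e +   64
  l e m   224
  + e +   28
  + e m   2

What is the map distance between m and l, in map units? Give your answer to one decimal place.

The two rarest classes, l + + and + e m, are the double crossovers. Comparing them with the parentals, only the l allele has switched, so l is the middle locus and the order is m – l – e.
Crossovers in the m–l interval produce the single-crossover classes + + m and l e + (55 + 64 = 119) plus the double crossovers (5).
RF(m–l) = (119 + 5) / 699 = 124/699 = 0.1774 → 17.7 map units.

17.7 map units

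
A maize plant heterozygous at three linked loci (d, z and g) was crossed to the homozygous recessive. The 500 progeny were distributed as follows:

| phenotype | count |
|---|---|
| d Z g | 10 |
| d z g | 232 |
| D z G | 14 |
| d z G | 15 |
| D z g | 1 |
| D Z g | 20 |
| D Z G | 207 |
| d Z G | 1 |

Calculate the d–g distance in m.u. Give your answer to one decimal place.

7.4 m.u.

The two most frequent reciprocal classes, d z g and D Z G, are the parental types, so the F1 was d z g / D Z G.
The two rarest classes, D z g and d Z G, are the double crossovers. Comparing them with the parentals, only the d allele has switched, so d is the middle locus and the order is g – d – z.
Crossovers in the g–d interval produce the single-crossover classes d z G and D Z g (15 + 20 = 35) plus the double crossovers (2).
RF(g–d) = (35 + 2) / 500 = 37/500 = 0.0740 → 7.4 m.u.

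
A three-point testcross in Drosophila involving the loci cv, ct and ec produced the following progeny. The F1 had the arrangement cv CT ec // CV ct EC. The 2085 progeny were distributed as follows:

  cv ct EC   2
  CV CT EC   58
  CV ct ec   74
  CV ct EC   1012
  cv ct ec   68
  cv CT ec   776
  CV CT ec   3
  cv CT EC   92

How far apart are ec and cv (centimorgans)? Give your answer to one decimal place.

The two rarest classes, CV CT ec and cv ct EC, are the double crossovers. Comparing them with the parentals, only the cv allele has switched, so cv is the middle locus and the order is ct – cv – ec.
Crossovers in the cv–ec interval produce the single-crossover classes cv CT EC and CV ct ec (92 + 74 = 166) plus the double crossovers (5).
RF(cv–ec) = (166 + 5) / 2085 = 171/2085 = 0.0820 → 8.2 centimorgans.

8.2 centimorgans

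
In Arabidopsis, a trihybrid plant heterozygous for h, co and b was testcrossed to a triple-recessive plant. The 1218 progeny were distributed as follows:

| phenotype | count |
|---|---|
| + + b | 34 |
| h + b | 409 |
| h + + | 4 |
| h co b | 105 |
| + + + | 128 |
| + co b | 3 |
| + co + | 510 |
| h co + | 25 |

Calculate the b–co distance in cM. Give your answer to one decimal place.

The two most frequent reciprocal classes, h + b and + co +, are the parental types, so the F1 was h + b / + co +.
The two rarest classes, h + + and + co b, are the double crossovers. Comparing them with the parentals, only the b allele has switched, so b is the middle locus and the order is h – b – co.
Crossovers in the b–co interval produce the single-crossover classes h co b and + + + (105 + 128 = 233) plus the double crossovers (7).
RF(b–co) = (233 + 7) / 1218 = 240/1218 = 0.1970 → 19.7 cM.

19.7 cM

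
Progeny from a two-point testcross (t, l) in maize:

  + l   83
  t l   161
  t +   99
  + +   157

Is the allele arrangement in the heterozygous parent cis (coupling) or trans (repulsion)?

The two most frequent classes are + + (157) and t l (161); these are the parental (non-recombinant) types.
So the F1 carried + + on one chromosome and t l on the other — the recessive alleles are on the same chromosome (cis / coupling).

cis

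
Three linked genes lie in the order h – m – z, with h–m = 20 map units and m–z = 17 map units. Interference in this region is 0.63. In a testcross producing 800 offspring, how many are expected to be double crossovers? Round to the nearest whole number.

Map distances give recombination frequencies of 0.200 and 0.170 for the two intervals.
With interference 0.63 (so coincidence = 0.37), expected double-crossover frequency = 0.200 × 0.170 × 0.37 = 0.01258.
Expected number = 0.01258 × 800 = 10.06 ≈ 10.

10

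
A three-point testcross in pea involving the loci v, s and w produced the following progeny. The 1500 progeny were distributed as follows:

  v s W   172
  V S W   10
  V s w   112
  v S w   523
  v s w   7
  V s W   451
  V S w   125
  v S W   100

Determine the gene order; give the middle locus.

The two most frequent reciprocal classes, v S w and V s W, are the parental types, so the F1 was v S w / V s W.
The two rarest classes, v s w and V S W, are the double crossovers. Comparing them with the parentals, only the s allele has switched, so s is the middle locus and the order is v – s – w.

s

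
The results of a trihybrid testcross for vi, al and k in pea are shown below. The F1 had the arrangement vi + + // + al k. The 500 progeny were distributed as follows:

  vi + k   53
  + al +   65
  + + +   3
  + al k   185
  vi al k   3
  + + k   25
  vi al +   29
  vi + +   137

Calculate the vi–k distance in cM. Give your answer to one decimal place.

The two rarest classes, + + + and vi al k, are the double crossovers. Comparing them with the parentals, only the vi allele has switched, so vi is the middle locus and the order is k – vi – al.
Crossovers in the k–vi interval produce the single-crossover classes vi + k and + al + (53 + 65 = 118) plus the double crossovers (6).
RF(k–vi) = (118 + 6) / 500 = 124/500 = 0.2480 → 24.8 cM.

24.8 cM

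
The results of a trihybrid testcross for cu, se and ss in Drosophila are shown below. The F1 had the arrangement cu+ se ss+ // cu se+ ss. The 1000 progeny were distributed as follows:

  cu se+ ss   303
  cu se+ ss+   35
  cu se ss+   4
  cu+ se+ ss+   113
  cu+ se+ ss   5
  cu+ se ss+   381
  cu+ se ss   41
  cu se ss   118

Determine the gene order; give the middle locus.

cu

The two rarest classes, cu se ss+ and cu+ se+ ss, are the double crossovers. Comparing them with the parentals, only the cu allele has switched, so cu is the middle locus and the order is se – cu – ss.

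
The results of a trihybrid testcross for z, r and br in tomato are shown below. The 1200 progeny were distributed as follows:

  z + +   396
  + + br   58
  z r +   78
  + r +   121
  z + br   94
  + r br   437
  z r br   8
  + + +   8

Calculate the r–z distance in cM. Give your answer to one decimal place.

12.7 cM

The two most frequent reciprocal classes, + r br and z + +, are the parental types, so the F1 was + r br / z + +.
The two rarest classes, z r br and + + +, are the double crossovers. Comparing them with the parentals, only the z allele has switched, so z is the middle locus and the order is br – z – r.
Crossovers in the z–r interval produce the single-crossover classes + + br and z r + (58 + 78 = 136) plus the double crossovers (16).
RF(z–r) = (136 + 16) / 1200 = 152/1200 = 0.1267 → 12.7 cM.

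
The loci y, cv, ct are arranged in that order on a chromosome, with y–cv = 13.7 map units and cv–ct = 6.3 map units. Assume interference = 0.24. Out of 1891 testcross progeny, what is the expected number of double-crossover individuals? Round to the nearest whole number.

Map distances give recombination frequencies of 0.137 and 0.063 for the two intervals.
With interference 0.24 (so coincidence = 0.76), expected double-crossover frequency = 0.137 × 0.063 × 0.76 = 0.00656.
Expected number = 0.00656 × 1891 = 12.40 ≈ 12.

12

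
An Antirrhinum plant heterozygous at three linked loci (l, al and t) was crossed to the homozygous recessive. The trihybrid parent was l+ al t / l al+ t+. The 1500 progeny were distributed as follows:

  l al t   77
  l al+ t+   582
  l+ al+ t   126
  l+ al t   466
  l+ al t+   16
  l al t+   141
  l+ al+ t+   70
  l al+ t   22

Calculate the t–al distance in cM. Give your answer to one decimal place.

20.3 cM

The two rarest classes, l+ al t+ and l al+ t, are the double crossovers. Comparing them with the parentals, only the t allele has switched, so t is the middle locus and the order is l – t – al.
Crossovers in the t–al interval produce the single-crossover classes l+ al+ t and l al t+ (126 + 141 = 267) plus the double crossovers (38).
RF(t–al) = (267 + 38) / 1500 = 305/1500 = 0.2033 → 20.3 cM.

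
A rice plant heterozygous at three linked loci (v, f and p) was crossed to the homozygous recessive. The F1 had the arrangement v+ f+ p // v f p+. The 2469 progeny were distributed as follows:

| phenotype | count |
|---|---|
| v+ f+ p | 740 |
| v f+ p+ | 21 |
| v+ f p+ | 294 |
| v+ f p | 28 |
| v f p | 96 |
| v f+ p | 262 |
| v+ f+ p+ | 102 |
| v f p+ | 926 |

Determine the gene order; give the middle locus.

The two rarest classes, v+ f p and v f+ p+, are the double crossovers. Comparing them with the parentals, only the f allele has switched, so f is the middle locus and the order is v – f – p.

f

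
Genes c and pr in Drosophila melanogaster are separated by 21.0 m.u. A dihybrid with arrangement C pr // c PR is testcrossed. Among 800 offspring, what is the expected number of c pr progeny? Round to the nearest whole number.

A map distance of 21.0 m.u. corresponds to a recombination frequency of 0.210.
The F1 is C pr / c PR, so c pr is a recombinant gamete class with expected frequency r/2 = 0.210/2 = 0.1050.
Expected number = 0.1050 × 800 = 84.00 ≈ 84.

84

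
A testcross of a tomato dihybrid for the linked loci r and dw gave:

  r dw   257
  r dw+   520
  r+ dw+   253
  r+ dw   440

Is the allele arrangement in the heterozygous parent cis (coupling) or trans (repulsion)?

trans

The two most frequent classes are r+ dw (440) and r dw+ (520); these are the parental (non-recombinant) types.
So the F1 carried r+ dw on one chromosome and r dw+ on the other — the recessive alleles are on opposite chromosomes (trans / repulsion).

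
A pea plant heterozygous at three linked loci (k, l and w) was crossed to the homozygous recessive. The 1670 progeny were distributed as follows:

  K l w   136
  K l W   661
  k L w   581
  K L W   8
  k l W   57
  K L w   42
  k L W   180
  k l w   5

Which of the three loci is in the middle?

The two most frequent reciprocal classes, k L w and K l W, are the parental types, so the F1 was k L w / K l W.
The two rarest classes, k l w and K L W, are the double crossovers. Comparing them with the parentals, only the l allele has switched, so l is the middle locus and the order is k – l – w.

l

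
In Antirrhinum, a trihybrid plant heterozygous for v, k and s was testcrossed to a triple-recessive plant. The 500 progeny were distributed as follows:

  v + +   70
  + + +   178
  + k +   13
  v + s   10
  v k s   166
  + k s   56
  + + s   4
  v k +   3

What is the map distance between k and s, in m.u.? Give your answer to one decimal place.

The two most frequent reciprocal classes, v k s and + + +, are the parental types, so the F1 was v k s / + + +.
The two rarest classes, v k + and + + s, are the double crossovers. Comparing them with the parentals, only the s allele has switched, so s is the middle locus and the order is v – s – k.
Crossovers in the s–k interval produce the single-crossover classes v + s and + k + (10 + 13 = 23) plus the double crossovers (7).
RF(s–k) = (23 + 7) / 500 = 30/500 = 0.0600 → 6.0 m.u.

6.0 m.u.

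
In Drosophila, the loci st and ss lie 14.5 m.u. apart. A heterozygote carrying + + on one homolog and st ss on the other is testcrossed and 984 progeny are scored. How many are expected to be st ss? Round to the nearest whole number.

421

A map distance of 14.5 m.u. corresponds to a recombination frequency of 0.145.
The F1 is + + / st ss, so st ss is a parental gamete class with expected frequency (1 − r)/2 = 0.855/2 = 0.4275.
Expected number = 0.4275 × 984 = 420.66 ≈ 421.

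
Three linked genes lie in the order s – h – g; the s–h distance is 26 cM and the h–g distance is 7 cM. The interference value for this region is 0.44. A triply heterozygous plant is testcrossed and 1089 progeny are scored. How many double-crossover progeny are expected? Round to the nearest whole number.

11

Map distances give recombination frequencies of 0.260 and 0.070 for the two intervals.
With interference 0.44 (so coincidence = 0.56), expected double-crossover frequency = 0.260 × 0.070 × 0.56 = 0.01019.
Expected number = 0.01019 × 1089 = 11.10 ≈ 11.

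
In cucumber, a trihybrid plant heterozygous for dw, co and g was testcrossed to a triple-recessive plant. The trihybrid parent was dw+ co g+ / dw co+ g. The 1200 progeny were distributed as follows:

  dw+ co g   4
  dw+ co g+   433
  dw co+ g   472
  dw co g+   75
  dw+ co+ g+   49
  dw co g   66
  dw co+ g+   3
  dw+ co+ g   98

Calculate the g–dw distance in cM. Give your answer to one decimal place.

The two rarest classes, dw+ co g and dw co+ g+, are the double crossovers. Comparing them with the parentals, only the g allele has switched, so g is the middle locus and the order is co – g – dw.
Crossovers in the g–dw interval produce the single-crossover classes dw co g+ and dw+ co+ g (75 + 98 = 173) plus the double crossovers (7).
RF(g–dw) = (173 + 7) / 1200 = 180/1200 = 0.1500 → 15.0 cM.

15.0 cM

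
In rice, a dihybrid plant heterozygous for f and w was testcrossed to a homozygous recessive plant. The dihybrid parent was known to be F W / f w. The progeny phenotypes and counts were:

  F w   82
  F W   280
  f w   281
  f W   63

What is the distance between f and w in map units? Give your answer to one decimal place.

The recombinant classes are F w and f W: 82 + 63 = 145.
Recombination frequency = 145/706 = 0.2054 ≈ 20.5%, i.e. 20.5 map units.

20.5 map units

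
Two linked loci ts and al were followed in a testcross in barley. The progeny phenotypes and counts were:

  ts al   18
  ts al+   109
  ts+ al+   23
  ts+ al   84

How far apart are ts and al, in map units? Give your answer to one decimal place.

The two most frequent classes, ts+ al (84) and ts al+ (109), are the parental types, so the F1 was ts+ al / ts al+.
The recombinant classes are ts+ al+ and ts al: 23 + 18 = 41.
Recombination frequency = 41/234 = 0.1752 ≈ 17.5%, i.e. 17.5 map units.

17.5 map units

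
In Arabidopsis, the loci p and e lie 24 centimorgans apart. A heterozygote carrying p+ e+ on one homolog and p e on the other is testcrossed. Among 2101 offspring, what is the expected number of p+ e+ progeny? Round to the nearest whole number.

A map distance of 24 centimorgans corresponds to a recombination frequency of 0.240.
The F1 is p+ e+ / p e, so p+ e+ is a parental gamete class with expected frequency (1 − r)/2 = 0.760/2 = 0.3800.
Expected number = 0.3800 × 2101 = 798.38 ≈ 798.

798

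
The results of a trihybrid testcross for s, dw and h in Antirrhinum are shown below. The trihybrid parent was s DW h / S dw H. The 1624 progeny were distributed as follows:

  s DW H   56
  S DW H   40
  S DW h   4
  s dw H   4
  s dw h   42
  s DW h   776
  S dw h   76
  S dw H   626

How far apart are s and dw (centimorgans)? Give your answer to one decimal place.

The two rarest classes, S DW h and s dw H, are the double crossovers. Comparing them with the parentals, only the s allele has switched, so s is the middle locus and the order is h – s – dw.
Crossovers in the s–dw interval produce the single-crossover classes s dw h and S DW H (42 + 40 = 82) plus the double crossovers (8).
RF(s–dw) = (82 + 8) / 1624 = 90/1624 = 0.0554 → 5.5 centimorgans.

5.5 centimorgans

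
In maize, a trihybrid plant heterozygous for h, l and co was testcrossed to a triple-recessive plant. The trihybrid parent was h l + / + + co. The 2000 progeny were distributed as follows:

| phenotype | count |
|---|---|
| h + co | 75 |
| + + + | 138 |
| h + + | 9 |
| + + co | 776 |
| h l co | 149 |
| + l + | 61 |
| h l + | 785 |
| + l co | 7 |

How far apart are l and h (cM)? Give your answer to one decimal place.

7.6 cM

The two rarest classes, h + + and + l co, are the double crossovers. Comparing them with the parentals, only the l allele has switched, so l is the middle locus and the order is h – l – co.
Crossovers in the h–l interval produce the single-crossover classes + l + and h + co (61 + 75 = 136) plus the double crossovers (16).
RF(h–l) = (136 + 16) / 2000 = 152/2000 = 0.0760 → 7.6 cM.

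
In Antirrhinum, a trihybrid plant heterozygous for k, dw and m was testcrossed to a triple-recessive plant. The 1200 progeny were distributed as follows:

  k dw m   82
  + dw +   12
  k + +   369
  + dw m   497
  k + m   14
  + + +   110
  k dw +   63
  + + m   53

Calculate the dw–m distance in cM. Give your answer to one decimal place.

The two most frequent reciprocal classes, + dw m and k + +, are the parental types, so the F1 was + dw m / k + +.
The two rarest classes, + dw + and k + m, are the double crossovers. Comparing them with the parentals, only the m allele has switched, so m is the middle locus and the order is k – m – dw.
Crossovers in the m–dw interval produce the single-crossover classes + + m and k dw + (53 + 63 = 116) plus the double crossovers (26).
RF(m–dw) = (116 + 26) / 1200 = 142/1200 = 0.1183 → 11.8 cM.

11.8 cM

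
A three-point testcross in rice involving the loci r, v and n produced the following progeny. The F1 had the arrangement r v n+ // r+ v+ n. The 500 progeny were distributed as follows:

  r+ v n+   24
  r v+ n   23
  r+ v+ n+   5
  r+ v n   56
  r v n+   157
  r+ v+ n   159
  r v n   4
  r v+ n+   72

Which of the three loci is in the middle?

The two rarest classes, r v n and r+ v+ n+, are the double crossovers. Comparing them with the parentals, only the n allele has switched, so n is the middle locus and the order is r – n – v.

n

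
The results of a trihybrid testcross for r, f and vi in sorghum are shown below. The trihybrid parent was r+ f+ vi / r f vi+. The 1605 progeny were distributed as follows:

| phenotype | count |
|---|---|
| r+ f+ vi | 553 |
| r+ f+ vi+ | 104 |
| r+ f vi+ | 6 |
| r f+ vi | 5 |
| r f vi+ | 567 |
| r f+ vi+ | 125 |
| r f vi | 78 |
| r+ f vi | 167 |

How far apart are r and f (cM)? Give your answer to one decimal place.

The two rarest classes, r f+ vi and r+ f vi+, are the double crossovers. Comparing them with the parentals, only the r allele has switched, so r is the middle locus and the order is vi – r – f.
Crossovers in the r–f interval produce the single-crossover classes r+ f vi and r f+ vi+ (167 + 125 = 292) plus the double crossovers (11).
RF(r–f) = (292 + 11) / 1605 = 303/1605 = 0.1888 → 18.9 cM.

18.9 cM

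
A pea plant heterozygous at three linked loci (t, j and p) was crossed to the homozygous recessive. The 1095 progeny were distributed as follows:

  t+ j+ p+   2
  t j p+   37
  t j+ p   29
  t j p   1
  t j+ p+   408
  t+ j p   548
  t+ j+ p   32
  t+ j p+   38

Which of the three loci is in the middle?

The two most frequent reciprocal classes, t+ j p and t j+ p+, are the parental types, so the F1 was t+ j p / t j+ p+.
The two rarest classes, t j p and t+ j+ p+, are the double crossovers. Comparing them with the parentals, only the t allele has switched, so t is the middle locus and the order is j – t – p.

t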